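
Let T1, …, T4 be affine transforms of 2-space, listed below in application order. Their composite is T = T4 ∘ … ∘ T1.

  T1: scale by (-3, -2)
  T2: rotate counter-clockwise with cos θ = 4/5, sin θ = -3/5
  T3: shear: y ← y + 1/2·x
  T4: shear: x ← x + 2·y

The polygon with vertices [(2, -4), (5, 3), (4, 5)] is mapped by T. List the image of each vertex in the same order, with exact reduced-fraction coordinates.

T1 scale by (-3, -2): (2, -4) → (-6, 8); (5, 3) → (-15, -6); (4, 5) → (-12, -10)
T2 rotate counter-clockwise with cos θ = 4/5, sin θ = -3/5: (-6, 8) → (0, 10); (-15, -6) → (-78/5, 21/5); (-12, -10) → (-78/5, -4/5)
T3 shear: y ← y + 1/2·x: (0, 10) → (0, 10); (-78/5, 21/5) → (-78/5, -18/5); (-78/5, -4/5) → (-78/5, -43/5)
T4 shear: x ← x + 2·y: (0, 10) → (20, 10); (-78/5, -18/5) → (-114/5, -18/5); (-78/5, -43/5) → (-164/5, -43/5)

image vertices: (20, 10), (-114/5, -18/5), (-164/5, -43/5)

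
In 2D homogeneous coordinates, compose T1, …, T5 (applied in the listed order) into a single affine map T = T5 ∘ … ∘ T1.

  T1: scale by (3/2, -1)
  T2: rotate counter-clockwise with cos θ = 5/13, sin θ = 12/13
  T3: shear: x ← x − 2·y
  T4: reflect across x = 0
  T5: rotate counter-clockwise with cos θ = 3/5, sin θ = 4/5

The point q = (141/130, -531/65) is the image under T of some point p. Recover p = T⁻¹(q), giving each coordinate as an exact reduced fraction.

T1 = [3/2 0 0; 0 -1 0; 0 0 1]
T2·T1 = [15/26 12/13 0; 18/13 -5/13 0; 0 0 1]
T3·…·T1 = [-57/26 22/13 0; 18/13 -5/13 0; 0 0 1]
T4·…·T1 = [57/26 -22/13 0; 18/13 -5/13 0; 0 0 1]
T5·…·T1 = [27/130 -46/65 0; 168/65 -103/65 0; 0 0 1]
det M = 3/2; M⁻¹ = [-206/195 92/195 0; -112/65 9/65 0; 0 0 1]
M⁻¹ · (141/130, -531/65)ᵀ = (-5, -3)ᵀ

p = (-5, -3)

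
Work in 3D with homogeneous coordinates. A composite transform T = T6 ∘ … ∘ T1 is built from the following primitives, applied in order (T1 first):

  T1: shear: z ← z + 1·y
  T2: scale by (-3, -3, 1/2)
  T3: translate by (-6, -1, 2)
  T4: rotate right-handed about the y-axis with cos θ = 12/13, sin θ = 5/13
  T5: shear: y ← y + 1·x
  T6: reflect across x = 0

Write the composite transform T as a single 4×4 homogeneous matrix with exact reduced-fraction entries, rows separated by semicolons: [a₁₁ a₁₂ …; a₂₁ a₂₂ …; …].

T = [36/13 -5/26 -5/26 62/13; -36/13 -73/26 5/26 -75/13; 15/13 6/13 6/13 54/13; 0 0 0 1]

T1 = [1 0 0 0; 0 1 0 0; 0 1 1 0; 0 0 0 1]
T2·T1 = [-3 0 0 0; 0 -3 0 0; 0 1/2 1/2 0; 0 0 0 1]
T3·…·T1 = [-3 0 0 -6; 0 -3 0 -1; 0 1/2 1/2 2; 0 0 0 1]
T4·…·T1 = [-36/13 5/26 5/26 -62/13; 0 -3 0 -1; 15/13 6/13 6/13 54/13; 0 0 0 1]
T5·…·T1 = [-36/13 5/26 5/26 -62/13; -36/13 -73/26 5/26 -75/13; 15/13 6/13 6/13 54/13; 0 0 0 1]
T6·…·T1 = [36/13 -5/26 -5/26 62/13; -36/13 -73/26 5/26 -75/13; 15/13 6/13 6/13 54/13; 0 0 0 1]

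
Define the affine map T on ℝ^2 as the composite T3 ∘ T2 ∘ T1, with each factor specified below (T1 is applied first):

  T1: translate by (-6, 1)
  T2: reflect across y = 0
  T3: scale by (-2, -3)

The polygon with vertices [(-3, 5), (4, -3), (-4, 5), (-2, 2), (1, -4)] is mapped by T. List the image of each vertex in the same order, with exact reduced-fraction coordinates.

image vertices: (18, 18), (4, -6), (20, 18), (16, 9), (10, -9)

T1 translate by (-6, 1): (-3, 5) → (-9, 6); (4, -3) → (-2, -2); (-4, 5) → (-10, 6); (-2, 2) → (-8, 3); (1, -4) → (-5, -3)
T2 reflect across y = 0: (-9, 6) → (-9, -6); (-2, -2) → (-2, 2); (-10, 6) → (-10, -6); (-8, 3) → (-8, -3); (-5, -3) → (-5, 3)
T3 scale by (-2, -3): (-9, -6) → (18, 18); (-2, 2) → (4, -6); (-10, -6) → (20, 18); (-8, -3) → (16, 9); (-5, 3) → (10, -9)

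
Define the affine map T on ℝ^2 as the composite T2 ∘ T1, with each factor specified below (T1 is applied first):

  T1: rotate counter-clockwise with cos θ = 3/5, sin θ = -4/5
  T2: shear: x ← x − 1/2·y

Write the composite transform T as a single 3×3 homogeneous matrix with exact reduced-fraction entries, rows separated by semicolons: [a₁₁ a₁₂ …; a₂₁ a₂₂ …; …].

T1 = [3/5 4/5 0; -4/5 3/5 0; 0 0 1]
T2·T1 = [1 1/2 0; -4/5 3/5 0; 0 0 1]

T = [1 1/2 0; -4/5 3/5 0; 0 0 1]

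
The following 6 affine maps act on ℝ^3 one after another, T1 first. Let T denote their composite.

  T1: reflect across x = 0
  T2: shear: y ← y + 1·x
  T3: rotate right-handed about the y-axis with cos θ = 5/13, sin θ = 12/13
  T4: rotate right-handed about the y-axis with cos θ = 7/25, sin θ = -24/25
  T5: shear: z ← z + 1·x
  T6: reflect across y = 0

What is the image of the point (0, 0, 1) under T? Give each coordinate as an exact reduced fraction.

T1 reflect across x = 0: (0, 0, 1) → (0, 0, 1)
T2 shear: y ← y + 1·x: (0, 0, 1) → (0, 0, 1)
T3 rotate right-handed about the y-axis with cos θ = 5/13, sin θ = 12/13: (0, 0, 1) → (12/13, 0, 5/13)
T4 rotate right-handed about the y-axis with cos θ = 7/25, sin θ = -24/25: (12/13, 0, 5/13) → (-36/325, 0, 323/325)
T5 shear: z ← z + 1·x: (-36/325, 0, 323/325) → (-36/325, 0, 287/325)
T6 reflect across y = 0: (-36/325, 0, 287/325) → (-36/325, 0, 287/325)

T(p) = (-36/325, 0, 287/325)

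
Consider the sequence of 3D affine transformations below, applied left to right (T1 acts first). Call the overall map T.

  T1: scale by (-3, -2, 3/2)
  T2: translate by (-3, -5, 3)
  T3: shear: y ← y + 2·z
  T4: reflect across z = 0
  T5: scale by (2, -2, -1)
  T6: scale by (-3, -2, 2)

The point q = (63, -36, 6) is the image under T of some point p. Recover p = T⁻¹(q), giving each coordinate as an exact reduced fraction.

p = (5/2, 5, 0)

T1 = [-3 0 0 0; 0 -2 0 0; 0 0 3/2 0; 0 0 0 1]
T2·T1 = [-3 0 0 -3; 0 -2 0 -5; 0 0 3/2 3; 0 0 0 1]
T3·…·T1 = [-3 0 0 -3; 0 -2 3 1; 0 0 3/2 3; 0 0 0 1]
T4·…·T1 = [-3 0 0 -3; 0 -2 3 1; 0 0 -3/2 -3; 0 0 0 1]
T5·…·T1 = [-6 0 0 -6; 0 4 -6 -2; 0 0 3/2 3; 0 0 0 1]
T6·…·T1 = [18 0 0 18; 0 -8 12 4; 0 0 3 6; 0 0 0 1]
det M = -432; M⁻¹ = [1/18 0 0 -1; 0 -1/8 1/2 -5/2; 0 0 1/3 -2; 0 0 0 1]
M⁻¹ · (63, -36, 6)ᵀ = (5/2, 5, 0)ᵀ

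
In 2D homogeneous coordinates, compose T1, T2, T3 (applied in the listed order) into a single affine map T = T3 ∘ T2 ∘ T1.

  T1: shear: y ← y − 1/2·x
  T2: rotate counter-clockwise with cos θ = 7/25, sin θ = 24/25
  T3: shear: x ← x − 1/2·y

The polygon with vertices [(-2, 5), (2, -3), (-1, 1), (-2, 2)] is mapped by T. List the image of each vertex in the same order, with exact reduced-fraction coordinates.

T1 shear: y ← y − 1/2·x: (-2, 5) → (-2, 6); (2, -3) → (2, -4); (-1, 1) → (-1, 3/2); (-2, 2) → (-2, 3)
T2 rotate counter-clockwise with cos θ = 7/25, sin θ = 24/25: (-2, 6) → (-158/25, -6/25); (2, -4) → (22/5, 4/5); (-1, 3/2) → (-43/25, -27/50); (-2, 3) → (-86/25, -27/25)
T3 shear: x ← x − 1/2·y: (-158/25, -6/25) → (-31/5, -6/25); (22/5, 4/5) → (4, 4/5); (-43/25, -27/50) → (-29/20, -27/50); (-86/25, -27/25) → (-29/10, -27/25)

image vertices: (-31/5, -6/25), (4, 4/5), (-29/20, -27/50), (-29/10, -27/25)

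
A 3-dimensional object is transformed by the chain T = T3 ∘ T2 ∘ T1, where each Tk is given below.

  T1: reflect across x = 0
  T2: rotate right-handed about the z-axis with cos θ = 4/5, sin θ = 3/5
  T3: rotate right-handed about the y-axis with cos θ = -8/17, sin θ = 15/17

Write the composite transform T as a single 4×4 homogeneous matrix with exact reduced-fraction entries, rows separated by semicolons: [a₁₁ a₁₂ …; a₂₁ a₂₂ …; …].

T = [32/85 24/85 15/17 0; -3/5 4/5 0 0; 12/17 9/17 -8/17 0; 0 0 0 1]

T1 = [-1 0 0 0; 0 1 0 0; 0 0 1 0; 0 0 0 1]
T2·T1 = [-4/5 -3/5 0 0; -3/5 4/5 0 0; 0 0 1 0; 0 0 0 1]
T3·…·T1 = [32/85 24/85 15/17 0; -3/5 4/5 0 0; 12/17 9/17 -8/17 0; 0 0 0 1]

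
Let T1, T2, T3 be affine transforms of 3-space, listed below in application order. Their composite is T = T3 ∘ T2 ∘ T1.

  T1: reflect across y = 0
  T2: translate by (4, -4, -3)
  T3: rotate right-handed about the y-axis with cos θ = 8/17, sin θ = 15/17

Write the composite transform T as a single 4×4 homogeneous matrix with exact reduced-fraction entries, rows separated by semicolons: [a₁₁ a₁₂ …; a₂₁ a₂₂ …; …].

T = [8/17 0 15/17 -13/17; 0 -1 0 -4; -15/17 0 8/17 -84/17; 0 0 0 1]

T1 = [1 0 0 0; 0 -1 0 0; 0 0 1 0; 0 0 0 1]
T2·T1 = [1 0 0 4; 0 -1 0 -4; 0 0 1 -3; 0 0 0 1]
T3·…·T1 = [8/17 0 15/17 -13/17; 0 -1 0 -4; -15/17 0 8/17 -84/17; 0 0 0 1]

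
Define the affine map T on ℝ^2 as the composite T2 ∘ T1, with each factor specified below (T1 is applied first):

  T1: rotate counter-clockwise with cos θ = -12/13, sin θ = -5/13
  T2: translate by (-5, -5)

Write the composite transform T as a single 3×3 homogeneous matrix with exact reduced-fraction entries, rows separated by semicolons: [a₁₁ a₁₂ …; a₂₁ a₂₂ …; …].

T1 = [-12/13 5/13 0; -5/13 -12/13 0; 0 0 1]
T2·T1 = [-12/13 5/13 -5; -5/13 -12/13 -5; 0 0 1]

T = [-12/13 5/13 -5; -5/13 -12/13 -5; 0 0 1]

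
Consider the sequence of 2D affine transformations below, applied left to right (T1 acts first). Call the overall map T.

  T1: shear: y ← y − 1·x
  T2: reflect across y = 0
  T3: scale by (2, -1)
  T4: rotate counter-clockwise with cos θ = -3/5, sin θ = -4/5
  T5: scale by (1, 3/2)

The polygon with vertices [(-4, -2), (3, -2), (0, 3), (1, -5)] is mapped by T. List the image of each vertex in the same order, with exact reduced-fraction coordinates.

T1 shear: y ← y − 1·x: (-4, -2) → (-4, 2); (3, -2) → (3, -5); (0, 3) → (0, 3); (1, -5) → (1, -6)
T2 reflect across y = 0: (-4, 2) → (-4, -2); (3, -5) → (3, 5); (0, 3) → (0, -3); (1, -6) → (1, 6)
T3 scale by (2, -1): (-4, -2) → (-8, 2); (3, 5) → (6, -5); (0, -3) → (0, 3); (1, 6) → (2, -6)
T4 rotate counter-clockwise with cos θ = -3/5, sin θ = -4/5: (-8, 2) → (32/5, 26/5); (6, -5) → (-38/5, -9/5); (0, 3) → (12/5, -9/5); (2, -6) → (-6, 2)
T5 scale by (1, 3/2): (32/5, 26/5) → (32/5, 39/5); (-38/5, -9/5) → (-38/5, -27/10); (12/5, -9/5) → (12/5, -27/10); (-6, 2) → (-6, 3)

image vertices: (32/5, 39/5), (-38/5, -27/10), (12/5, -27/10), (-6, 3)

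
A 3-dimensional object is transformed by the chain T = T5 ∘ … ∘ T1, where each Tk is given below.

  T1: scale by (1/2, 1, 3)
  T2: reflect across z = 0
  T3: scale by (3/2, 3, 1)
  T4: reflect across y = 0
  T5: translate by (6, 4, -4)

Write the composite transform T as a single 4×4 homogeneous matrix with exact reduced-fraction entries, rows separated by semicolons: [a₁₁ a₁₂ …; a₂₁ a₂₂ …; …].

T1 = [1/2 0 0 0; 0 1 0 0; 0 0 3 0; 0 0 0 1]
T2·T1 = [1/2 0 0 0; 0 1 0 0; 0 0 -3 0; 0 0 0 1]
T3·…·T1 = [3/4 0 0 0; 0 3 0 0; 0 0 -3 0; 0 0 0 1]
T4·…·T1 = [3/4 0 0 0; 0 -3 0 0; 0 0 -3 0; 0 0 0 1]
T5·…·T1 = [3/4 0 0 6; 0 -3 0 4; 0 0 -3 -4; 0 0 0 1]

T = [3/4 0 0 6; 0 -3 0 4; 0 0 -3 -4; 0 0 0 1]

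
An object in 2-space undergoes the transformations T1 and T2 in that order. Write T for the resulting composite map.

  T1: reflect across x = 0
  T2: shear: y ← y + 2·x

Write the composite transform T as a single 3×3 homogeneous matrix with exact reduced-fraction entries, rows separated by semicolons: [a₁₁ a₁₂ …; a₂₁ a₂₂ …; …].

T = [-1 0 0; -2 1 0; 0 0 1]

T1 = [-1 0 0; 0 1 0; 0 0 1]
T2·T1 = [-1 0 0; -2 1 0; 0 0 1]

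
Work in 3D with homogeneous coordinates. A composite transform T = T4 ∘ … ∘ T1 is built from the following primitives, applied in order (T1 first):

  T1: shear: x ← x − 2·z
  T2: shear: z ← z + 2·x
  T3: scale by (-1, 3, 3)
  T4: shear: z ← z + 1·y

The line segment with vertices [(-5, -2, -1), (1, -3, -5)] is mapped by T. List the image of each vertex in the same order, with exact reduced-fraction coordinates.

image vertices: (3, -6, -27), (-11, -9, 42)

T1 shear: x ← x − 2·z: (-5, -2, -1) → (-3, -2, -1); (1, -3, -5) → (11, -3, -5)
T2 shear: z ← z + 2·x: (-3, -2, -1) → (-3, -2, -7); (11, -3, -5) → (11, -3, 17)
T3 scale by (-1, 3, 3): (-3, -2, -7) → (3, -6, -21); (11, -3, 17) → (-11, -9, 51)
T4 shear: z ← z + 1·y: (3, -6, -21) → (3, -6, -27); (-11, -9, 51) → (-11, -9, 42)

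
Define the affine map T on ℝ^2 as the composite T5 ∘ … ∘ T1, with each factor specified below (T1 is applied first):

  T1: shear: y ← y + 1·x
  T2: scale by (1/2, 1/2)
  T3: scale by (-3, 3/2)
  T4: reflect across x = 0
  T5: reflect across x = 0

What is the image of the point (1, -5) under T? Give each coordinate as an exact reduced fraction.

T(p) = (-3/2, -3)

T1 shear: y ← y + 1·x: (1, -5) → (1, -4)
T2 scale by (1/2, 1/2): (1, -4) → (1/2, -2)
T3 scale by (-3, 3/2): (1/2, -2) → (-3/2, -3)
T4 reflect across x = 0: (-3/2, -3) → (3/2, -3)
T5 reflect across x = 0: (3/2, -3) → (-3/2, -3)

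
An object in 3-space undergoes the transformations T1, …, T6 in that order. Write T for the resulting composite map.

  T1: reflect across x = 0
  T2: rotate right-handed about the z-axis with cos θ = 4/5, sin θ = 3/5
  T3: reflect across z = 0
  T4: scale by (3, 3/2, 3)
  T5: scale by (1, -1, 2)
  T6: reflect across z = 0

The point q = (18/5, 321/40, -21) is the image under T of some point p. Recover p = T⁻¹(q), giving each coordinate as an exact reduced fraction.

T1 = [-1 0 0 0; 0 1 0 0; 0 0 1 0; 0 0 0 1]
T2·T1 = [-4/5 -3/5 0 0; -3/5 4/5 0 0; 0 0 1 0; 0 0 0 1]
T3·…·T1 = [-4/5 -3/5 0 0; -3/5 4/5 0 0; 0 0 -1 0; 0 0 0 1]
T4·…·T1 = [-12/5 -9/5 0 0; -9/10 6/5 0 0; 0 0 -3 0; 0 0 0 1]
T5·…·T1 = [-12/5 -9/5 0 0; 9/10 -6/5 0 0; 0 0 -6 0; 0 0 0 1]
T6·…·T1 = [-12/5 -9/5 0 0; 9/10 -6/5 0 0; 0 0 6 0; 0 0 0 1]
det M = 27; M⁻¹ = [-4/15 2/5 0 0; -1/5 -8/15 0 0; 0 0 1/6 0; 0 0 0 1]
M⁻¹ · (18/5, 321/40, -21)ᵀ = (9/4, -5, -7/2)ᵀ

p = (9/4, -5, -7/2)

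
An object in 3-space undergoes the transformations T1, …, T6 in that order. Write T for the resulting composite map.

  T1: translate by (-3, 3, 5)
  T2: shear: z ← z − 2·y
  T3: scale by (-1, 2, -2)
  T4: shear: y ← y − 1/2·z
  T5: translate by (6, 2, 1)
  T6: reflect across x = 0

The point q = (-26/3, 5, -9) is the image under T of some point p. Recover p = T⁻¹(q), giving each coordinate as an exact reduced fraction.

p = (1/3, -4, -2)

T1 = [1 0 0 -3; 0 1 0 3; 0 0 1 5; 0 0 0 1]
T2·T1 = [1 0 0 -3; 0 1 0 3; 0 -2 1 -1; 0 0 0 1]
T3·…·T1 = [-1 0 0 3; 0 2 0 6; 0 4 -2 2; 0 0 0 1]
T4·…·T1 = [-1 0 0 3; 0 0 1 5; 0 4 -2 2; 0 0 0 1]
T5·…·T1 = [-1 0 0 9; 0 0 1 7; 0 4 -2 3; 0 0 0 1]
T6·…·T1 = [1 0 0 -9; 0 0 1 7; 0 4 -2 3; 0 0 0 1]
det M = -4; M⁻¹ = [1 0 0 9; 0 1/2 1/4 -17/4; 0 1 0 -7; 0 0 0 1]
M⁻¹ · (-26/3, 5, -9)ᵀ = (1/3, -4, -2)ᵀ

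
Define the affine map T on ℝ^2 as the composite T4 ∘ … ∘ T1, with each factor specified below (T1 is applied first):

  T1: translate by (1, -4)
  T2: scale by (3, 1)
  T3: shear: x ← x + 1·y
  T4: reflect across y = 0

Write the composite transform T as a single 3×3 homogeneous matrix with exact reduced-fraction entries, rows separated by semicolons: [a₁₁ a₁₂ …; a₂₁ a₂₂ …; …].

T1 = [1 0 1; 0 1 -4; 0 0 1]
T2·T1 = [3 0 3; 0 1 -4; 0 0 1]
T3·…·T1 = [3 1 -1; 0 1 -4; 0 0 1]
T4·…·T1 = [3 1 -1; 0 -1 4; 0 0 1]

T = [3 1 -1; 0 -1 4; 0 0 1]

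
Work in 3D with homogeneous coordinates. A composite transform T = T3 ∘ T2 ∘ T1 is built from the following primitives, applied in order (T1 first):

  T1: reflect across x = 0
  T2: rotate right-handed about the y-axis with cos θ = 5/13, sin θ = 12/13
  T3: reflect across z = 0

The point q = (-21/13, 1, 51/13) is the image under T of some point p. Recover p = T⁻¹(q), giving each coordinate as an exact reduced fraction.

T1 = [-1 0 0 0; 0 1 0 0; 0 0 1 0; 0 0 0 1]
T2·T1 = [-5/13 0 12/13 0; 0 1 0 0; 12/13 0 5/13 0; 0 0 0 1]
T3·…·T1 = [-5/13 0 12/13 0; 0 1 0 0; -12/13 0 -5/13 0; 0 0 0 1]
det M = 1; M⁻¹ = [-5/13 0 -12/13 0; 0 1 0 0; 12/13 0 -5/13 0; 0 0 0 1]
M⁻¹ · (-21/13, 1, 51/13)ᵀ = (-3, 1, -3)ᵀ

p = (-3, 1, -3)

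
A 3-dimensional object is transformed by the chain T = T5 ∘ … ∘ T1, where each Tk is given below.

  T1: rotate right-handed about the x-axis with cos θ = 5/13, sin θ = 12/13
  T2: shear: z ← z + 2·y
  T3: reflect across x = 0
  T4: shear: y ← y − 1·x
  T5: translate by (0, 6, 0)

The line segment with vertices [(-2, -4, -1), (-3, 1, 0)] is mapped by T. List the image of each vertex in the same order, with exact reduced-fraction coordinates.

image vertices: (2, 44/13, -69/13), (3, 44/13, 22/13)

T1 rotate right-handed about the x-axis with cos θ = 5/13, sin θ = 12/13: (-2, -4, -1) → (-2, -8/13, -53/13); (-3, 1, 0) → (-3, 5/13, 12/13)
T2 shear: z ← z + 2·y: (-2, -8/13, -53/13) → (-2, -8/13, -69/13); (-3, 5/13, 12/13) → (-3, 5/13, 22/13)
T3 reflect across x = 0: (-2, -8/13, -69/13) → (2, -8/13, -69/13); (-3, 5/13, 22/13) → (3, 5/13, 22/13)
T4 shear: y ← y − 1·x: (2, -8/13, -69/13) → (2, -34/13, -69/13); (3, 5/13, 22/13) → (3, -34/13, 22/13)
T5 translate by (0, 6, 0): (2, -34/13, -69/13) → (2, 44/13, -69/13); (3, -34/13, 22/13) → (3, 44/13, 22/13)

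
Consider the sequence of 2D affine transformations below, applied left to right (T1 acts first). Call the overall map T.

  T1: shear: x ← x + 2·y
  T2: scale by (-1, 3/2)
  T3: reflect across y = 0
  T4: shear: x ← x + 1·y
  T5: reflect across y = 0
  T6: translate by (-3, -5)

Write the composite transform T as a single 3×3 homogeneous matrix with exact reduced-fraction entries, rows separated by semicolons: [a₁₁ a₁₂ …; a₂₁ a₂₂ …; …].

T = [-1 -7/2 -3; 0 3/2 -5; 0 0 1]

T1 = [1 2 0; 0 1 0; 0 0 1]
T2·T1 = [-1 -2 0; 0 3/2 0; 0 0 1]
T3·…·T1 = [-1 -2 0; 0 -3/2 0; 0 0 1]
T4·…·T1 = [-1 -7/2 0; 0 -3/2 0; 0 0 1]
T5·…·T1 = [-1 -7/2 0; 0 3/2 0; 0 0 1]
T6·…·T1 = [-1 -7/2 -3; 0 3/2 -5; 0 0 1]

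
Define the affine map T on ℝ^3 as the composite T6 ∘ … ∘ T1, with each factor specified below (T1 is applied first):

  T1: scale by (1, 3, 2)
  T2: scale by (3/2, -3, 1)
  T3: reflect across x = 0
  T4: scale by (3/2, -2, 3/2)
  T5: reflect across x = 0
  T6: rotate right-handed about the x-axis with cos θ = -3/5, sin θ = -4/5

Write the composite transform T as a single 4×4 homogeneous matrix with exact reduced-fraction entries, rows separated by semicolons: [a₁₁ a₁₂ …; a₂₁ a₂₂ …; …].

T1 = [1 0 0 0; 0 3 0 0; 0 0 2 0; 0 0 0 1]
T2·T1 = [3/2 0 0 0; 0 -9 0 0; 0 0 2 0; 0 0 0 1]
T3·…·T1 = [-3/2 0 0 0; 0 -9 0 0; 0 0 2 0; 0 0 0 1]
T4·…·T1 = [-9/4 0 0 0; 0 18 0 0; 0 0 3 0; 0 0 0 1]
T5·…·T1 = [9/4 0 0 0; 0 18 0 0; 0 0 3 0; 0 0 0 1]
T6·…·T1 = [9/4 0 0 0; 0 -54/5 12/5 0; 0 -72/5 -9/5 0; 0 0 0 1]

T = [9/4 0 0 0; 0 -54/5 12/5 0; 0 -72/5 -9/5 0; 0 0 0 1]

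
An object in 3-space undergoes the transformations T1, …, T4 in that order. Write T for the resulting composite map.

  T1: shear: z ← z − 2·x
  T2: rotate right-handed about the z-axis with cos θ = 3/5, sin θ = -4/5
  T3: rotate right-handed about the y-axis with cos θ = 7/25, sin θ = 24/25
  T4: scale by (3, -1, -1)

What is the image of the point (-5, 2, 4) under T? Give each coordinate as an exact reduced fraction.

T1 shear: z ← z − 2·x: (-5, 2, 4) → (-5, 2, 14)
T2 rotate right-handed about the z-axis with cos θ = 3/5, sin θ = -4/5: (-5, 2, 14) → (-7/5, 26/5, 14)
T3 rotate right-handed about the y-axis with cos θ = 7/25, sin θ = 24/25: (-7/5, 26/5, 14) → (1631/125, 26/5, 658/125)
T4 scale by (3, -1, -1): (1631/125, 26/5, 658/125) → (4893/125, -26/5, -658/125)

T(p) = (4893/125, -26/5, -658/125)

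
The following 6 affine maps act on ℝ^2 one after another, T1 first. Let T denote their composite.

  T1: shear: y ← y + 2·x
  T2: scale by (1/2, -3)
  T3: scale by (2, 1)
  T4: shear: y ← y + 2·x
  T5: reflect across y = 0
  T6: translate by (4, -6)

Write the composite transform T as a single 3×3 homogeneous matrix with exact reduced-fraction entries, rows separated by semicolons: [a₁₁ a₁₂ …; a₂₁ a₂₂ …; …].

T1 = [1 0 0; 2 1 0; 0 0 1]
T2·T1 = [1/2 0 0; -6 -3 0; 0 0 1]
T3·…·T1 = [1 0 0; -6 -3 0; 0 0 1]
T4·…·T1 = [1 0 0; -4 -3 0; 0 0 1]
T5·…·T1 = [1 0 0; 4 3 0; 0 0 1]
T6·…·T1 = [1 0 4; 4 3 -6; 0 0 1]

T = [1 0 4; 4 3 -6; 0 0 1]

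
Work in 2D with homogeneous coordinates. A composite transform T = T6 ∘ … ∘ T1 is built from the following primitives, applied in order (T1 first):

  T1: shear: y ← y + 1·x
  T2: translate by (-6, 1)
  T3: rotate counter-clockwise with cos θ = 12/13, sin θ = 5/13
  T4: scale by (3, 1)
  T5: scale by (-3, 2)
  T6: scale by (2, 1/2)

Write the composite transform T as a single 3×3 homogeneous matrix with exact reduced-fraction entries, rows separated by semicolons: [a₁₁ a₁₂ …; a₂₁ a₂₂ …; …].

T1 = [1 0 0; 1 1 0; 0 0 1]
T2·T1 = [1 0 -6; 1 1 1; 0 0 1]
T3·…·T1 = [7/13 -5/13 -77/13; 17/13 12/13 -18/13; 0 0 1]
T4·…·T1 = [21/13 -15/13 -231/13; 17/13 12/13 -18/13; 0 0 1]
T5·…·T1 = [-63/13 45/13 693/13; 34/13 24/13 -36/13; 0 0 1]
T6·…·T1 = [-126/13 90/13 1386/13; 17/13 12/13 -18/13; 0 0 1]

T = [-126/13 90/13 1386/13; 17/13 12/13 -18/13; 0 0 1]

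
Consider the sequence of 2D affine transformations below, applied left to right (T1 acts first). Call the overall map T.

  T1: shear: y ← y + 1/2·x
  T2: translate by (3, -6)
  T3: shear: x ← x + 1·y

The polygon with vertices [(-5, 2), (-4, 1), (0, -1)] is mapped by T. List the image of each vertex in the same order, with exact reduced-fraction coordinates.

T1 shear: y ← y + 1/2·x: (-5, 2) → (-5, -1/2); (-4, 1) → (-4, -1); (0, -1) → (0, -1)
T2 translate by (3, -6): (-5, -1/2) → (-2, -13/2); (-4, -1) → (-1, -7); (0, -1) → (3, -7)
T3 shear: x ← x + 1·y: (-2, -13/2) → (-17/2, -13/2); (-1, -7) → (-8, -7); (3, -7) → (-4, -7)

image vertices: (-17/2, -13/2), (-8, -7), (-4, -7)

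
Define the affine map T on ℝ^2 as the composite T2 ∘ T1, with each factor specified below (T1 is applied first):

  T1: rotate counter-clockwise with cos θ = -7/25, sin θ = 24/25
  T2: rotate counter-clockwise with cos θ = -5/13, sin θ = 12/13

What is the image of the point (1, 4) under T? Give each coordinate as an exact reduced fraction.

T1 rotate counter-clockwise with cos θ = -7/25, sin θ = 24/25: (1, 4) → (-103/25, -4/25)
T2 rotate counter-clockwise with cos θ = -5/13, sin θ = 12/13: (-103/25, -4/25) → (563/325, -1216/325)

T(p) = (563/325, -1216/325)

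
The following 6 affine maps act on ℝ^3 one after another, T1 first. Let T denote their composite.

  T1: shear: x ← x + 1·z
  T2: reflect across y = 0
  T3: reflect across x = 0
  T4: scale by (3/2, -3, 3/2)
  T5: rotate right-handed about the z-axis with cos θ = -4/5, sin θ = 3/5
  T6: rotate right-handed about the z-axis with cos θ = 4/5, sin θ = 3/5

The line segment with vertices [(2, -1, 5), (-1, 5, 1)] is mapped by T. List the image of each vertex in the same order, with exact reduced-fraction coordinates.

T1 shear: x ← x + 1·z: (2, -1, 5) → (7, -1, 5); (-1, 5, 1) → (0, 5, 1)
T2 reflect across y = 0: (7, -1, 5) → (7, 1, 5); (0, 5, 1) → (0, -5, 1)
T3 reflect across x = 0: (7, 1, 5) → (-7, 1, 5); (0, -5, 1) → (0, -5, 1)
T4 scale by (3/2, -3, 3/2): (-7, 1, 5) → (-21/2, -3, 15/2); (0, -5, 1) → (0, 15, 3/2)
T5 rotate right-handed about the z-axis with cos θ = -4/5, sin θ = 3/5: (-21/2, -3, 15/2) → (51/5, -39/10, 15/2); (0, 15, 3/2) → (-9, -12, 3/2)
T6 rotate right-handed about the z-axis with cos θ = 4/5, sin θ = 3/5: (51/5, -39/10, 15/2) → (21/2, 3, 15/2); (-9, -12, 3/2) → (0, -15, 3/2)

image vertices: (21/2, 3, 15/2), (0, -15, 3/2)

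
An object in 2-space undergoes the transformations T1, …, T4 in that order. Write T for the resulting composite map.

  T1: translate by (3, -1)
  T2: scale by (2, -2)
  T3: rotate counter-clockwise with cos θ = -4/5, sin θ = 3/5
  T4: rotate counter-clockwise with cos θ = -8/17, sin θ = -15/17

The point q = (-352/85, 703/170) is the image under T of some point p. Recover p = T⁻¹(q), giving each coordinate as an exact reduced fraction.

p = (-4, -7/4)

T1 = [1 0 3; 0 1 -1; 0 0 1]
T2·T1 = [2 0 6; 0 -2 2; 0 0 1]
T3·…·T1 = [-8/5 6/5 -6; 6/5 8/5 2; 0 0 1]
T4·…·T1 = [154/85 72/85 78/17; 72/85 -154/85 74/17; 0 0 1]
det M = -4; M⁻¹ = [77/170 18/85 -3; 18/85 -77/170 1; 0 0 1]
M⁻¹ · (-352/85, 703/170)ᵀ = (-4, -7/4)ᵀ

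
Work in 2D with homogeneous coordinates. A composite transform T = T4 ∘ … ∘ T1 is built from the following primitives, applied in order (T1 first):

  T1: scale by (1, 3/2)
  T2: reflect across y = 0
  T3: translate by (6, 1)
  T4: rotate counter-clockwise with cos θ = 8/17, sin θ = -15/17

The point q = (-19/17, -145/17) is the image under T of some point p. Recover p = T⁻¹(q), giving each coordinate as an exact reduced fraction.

p = (1, 4)

T1 = [1 0 0; 0 3/2 0; 0 0 1]
T2·T1 = [1 0 0; 0 -3/2 0; 0 0 1]
T3·…·T1 = [1 0 6; 0 -3/2 1; 0 0 1]
T4·…·T1 = [8/17 -45/34 63/17; -15/17 -12/17 -82/17; 0 0 1]
det M = -3/2; M⁻¹ = [8/17 -15/17 -6; -10/17 -16/51 2/3; 0 0 1]
M⁻¹ · (-19/17, -145/17)ᵀ = (1, 4)ᵀ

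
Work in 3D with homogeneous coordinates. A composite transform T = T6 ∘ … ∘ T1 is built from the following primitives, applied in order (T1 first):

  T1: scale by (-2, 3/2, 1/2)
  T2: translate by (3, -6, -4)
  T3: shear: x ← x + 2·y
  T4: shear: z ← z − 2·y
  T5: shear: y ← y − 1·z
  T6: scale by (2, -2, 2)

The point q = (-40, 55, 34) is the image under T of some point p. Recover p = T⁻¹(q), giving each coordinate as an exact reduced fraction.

p = (1, -3, 0)

T1 = [-2 0 0 0; 0 3/2 0 0; 0 0 1/2 0; 0 0 0 1]
T2·T1 = [-2 0 0 3; 0 3/2 0 -6; 0 0 1/2 -4; 0 0 0 1]
T3·…·T1 = [-2 3 0 -9; 0 3/2 0 -6; 0 0 1/2 -4; 0 0 0 1]
T4·…·T1 = [-2 3 0 -9; 0 3/2 0 -6; 0 -3 1/2 8; 0 0 0 1]
T5·…·T1 = [-2 3 0 -9; 0 9/2 -1/2 -14; 0 -3 1/2 8; 0 0 0 1]
T6·…·T1 = [-4 6 0 -18; 0 -9 1 28; 0 -6 1 16; 0 0 0 1]
det M = 12; M⁻¹ = [-1/4 -1/2 1/2 3/2; 0 -1/3 1/3 4; 0 -2 3 8; 0 0 0 1]
M⁻¹ · (-40, 55, 34)ᵀ = (1, -3, 0)ᵀ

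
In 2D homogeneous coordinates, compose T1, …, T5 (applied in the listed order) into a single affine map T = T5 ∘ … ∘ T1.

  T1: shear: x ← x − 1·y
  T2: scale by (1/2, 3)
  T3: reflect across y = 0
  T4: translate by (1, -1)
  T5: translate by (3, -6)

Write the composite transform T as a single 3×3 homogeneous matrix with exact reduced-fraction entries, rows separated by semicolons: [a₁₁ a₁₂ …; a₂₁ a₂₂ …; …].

T1 = [1 -1 0; 0 1 0; 0 0 1]
T2·T1 = [1/2 -1/2 0; 0 3 0; 0 0 1]
T3·…·T1 = [1/2 -1/2 0; 0 -3 0; 0 0 1]
T4·…·T1 = [1/2 -1/2 1; 0 -3 -1; 0 0 1]
T5·…·T1 = [1/2 -1/2 4; 0 -3 -7; 0 0 1]

T = [1/2 -1/2 4; 0 -3 -7; 0 0 1]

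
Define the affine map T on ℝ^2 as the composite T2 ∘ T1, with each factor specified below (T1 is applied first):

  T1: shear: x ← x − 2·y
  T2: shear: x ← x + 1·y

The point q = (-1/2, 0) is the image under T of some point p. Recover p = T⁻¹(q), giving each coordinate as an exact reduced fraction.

p = (-1/2, 0)

T1 = [1 -2 0; 0 1 0; 0 0 1]
T2·T1 = [1 -1 0; 0 1 0; 0 0 1]
det M = 1; M⁻¹ = [1 1 0; 0 1 0; 0 0 1]
M⁻¹ · (-1/2, 0)ᵀ = (-1/2, 0)ᵀ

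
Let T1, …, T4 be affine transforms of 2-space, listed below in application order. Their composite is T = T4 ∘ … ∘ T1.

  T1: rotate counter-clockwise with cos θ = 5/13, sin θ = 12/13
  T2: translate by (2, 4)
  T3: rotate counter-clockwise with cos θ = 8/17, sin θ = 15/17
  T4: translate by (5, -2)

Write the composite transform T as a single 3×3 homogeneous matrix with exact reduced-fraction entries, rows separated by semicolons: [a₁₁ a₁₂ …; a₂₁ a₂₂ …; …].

T1 = [5/13 -12/13 0; 12/13 5/13 0; 0 0 1]
T2·T1 = [5/13 -12/13 2; 12/13 5/13 4; 0 0 1]
T3·…·T1 = [-140/221 -171/221 -44/17; 171/221 -140/221 62/17; 0 0 1]
T4·…·T1 = [-140/221 -171/221 41/17; 171/221 -140/221 28/17; 0 0 1]

T = [-140/221 -171/221 41/17; 171/221 -140/221 28/17; 0 0 1]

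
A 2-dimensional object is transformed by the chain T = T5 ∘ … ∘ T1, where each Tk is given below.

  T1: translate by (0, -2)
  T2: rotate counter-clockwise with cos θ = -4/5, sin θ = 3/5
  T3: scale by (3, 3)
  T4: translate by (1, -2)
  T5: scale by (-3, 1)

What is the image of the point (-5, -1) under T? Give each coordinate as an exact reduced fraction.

T(p) = (-276/5, -19/5)

T1 translate by (0, -2): (-5, -1) → (-5, -3)
T2 rotate counter-clockwise with cos θ = -4/5, sin θ = 3/5: (-5, -3) → (29/5, -3/5)
T3 scale by (3, 3): (29/5, -3/5) → (87/5, -9/5)
T4 translate by (1, -2): (87/5, -9/5) → (92/5, -19/5)
T5 scale by (-3, 1): (92/5, -19/5) → (-276/5, -19/5)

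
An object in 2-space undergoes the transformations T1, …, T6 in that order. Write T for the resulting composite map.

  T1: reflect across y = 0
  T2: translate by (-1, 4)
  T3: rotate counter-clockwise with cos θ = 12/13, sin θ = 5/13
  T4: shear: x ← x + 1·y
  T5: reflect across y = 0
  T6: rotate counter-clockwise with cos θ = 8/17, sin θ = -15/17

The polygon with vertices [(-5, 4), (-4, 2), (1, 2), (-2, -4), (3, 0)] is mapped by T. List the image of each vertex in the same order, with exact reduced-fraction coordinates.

image vertices: (-366/221, 1770/221), (-553/221, 1073/221), (-248/221, -402/221), (-1175/221, -723/221), (-22/13, -82/13)

T1 reflect across y = 0: (-5, 4) → (-5, -4); (-4, 2) → (-4, -2); (1, 2) → (1, -2); (-2, -4) → (-2, 4); (3, 0) → (3, 0)
T2 translate by (-1, 4): (-5, -4) → (-6, 0); (-4, -2) → (-5, 2); (1, -2) → (0, 2); (-2, 4) → (-3, 8); (3, 0) → (2, 4)
T3 rotate counter-clockwise with cos θ = 12/13, sin θ = 5/13: (-6, 0) → (-72/13, -30/13); (-5, 2) → (-70/13, -1/13); (0, 2) → (-10/13, 24/13); (-3, 8) → (-76/13, 81/13); (2, 4) → (4/13, 58/13)
T4 shear: x ← x + 1·y: (-72/13, -30/13) → (-102/13, -30/13); (-70/13, -1/13) → (-71/13, -1/13); (-10/13, 24/13) → (14/13, 24/13); (-76/13, 81/13) → (5/13, 81/13); (4/13, 58/13) → (62/13, 58/13)
T5 reflect across y = 0: (-102/13, -30/13) → (-102/13, 30/13); (-71/13, -1/13) → (-71/13, 1/13); (14/13, 24/13) → (14/13, -24/13); (5/13, 81/13) → (5/13, -81/13); (62/13, 58/13) → (62/13, -58/13)
T6 rotate counter-clockwise with cos θ = 8/17, sin θ = -15/17: (-102/13, 30/13) → (-366/221, 1770/221); (-71/13, 1/13) → (-553/221, 1073/221); (14/13, -24/13) → (-248/221, -402/221); (5/13, -81/13) → (-1175/221, -723/221); (62/13, -58/13) → (-22/13, -82/13)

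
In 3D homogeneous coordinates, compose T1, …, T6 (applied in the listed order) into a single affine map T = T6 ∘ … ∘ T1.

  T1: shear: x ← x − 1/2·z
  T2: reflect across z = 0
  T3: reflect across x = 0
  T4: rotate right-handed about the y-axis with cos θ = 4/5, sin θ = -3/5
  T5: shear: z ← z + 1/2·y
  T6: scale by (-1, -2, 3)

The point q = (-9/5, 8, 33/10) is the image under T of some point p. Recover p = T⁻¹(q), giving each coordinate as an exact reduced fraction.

p = (-4, -4, -7/5)

T1 = [1 0 -1/2 0; 0 1 0 0; 0 0 1 0; 0 0 0 1]
T2·T1 = [1 0 -1/2 0; 0 1 0 0; 0 0 -1 0; 0 0 0 1]
T3·…·T1 = [-1 0 1/2 0; 0 1 0 0; 0 0 -1 0; 0 0 0 1]
T4·…·T1 = [-4/5 0 1 0; 0 1 0 0; -3/5 0 -1/2 0; 0 0 0 1]
T5·…·T1 = [-4/5 0 1 0; 0 1 0 0; -3/5 1/2 -1/2 0; 0 0 0 1]
T6·…·T1 = [4/5 0 -1 0; 0 -2 0 0; -9/5 3/2 -3/2 0; 0 0 0 1]
det M = 6; M⁻¹ = [1/2 -1/4 -1/3 0; 0 -1/2 0 0; -3/5 -1/5 -4/15 0; 0 0 0 1]
M⁻¹ · (-9/5, 8, 33/10)ᵀ = (-4, -4, -7/5)ᵀ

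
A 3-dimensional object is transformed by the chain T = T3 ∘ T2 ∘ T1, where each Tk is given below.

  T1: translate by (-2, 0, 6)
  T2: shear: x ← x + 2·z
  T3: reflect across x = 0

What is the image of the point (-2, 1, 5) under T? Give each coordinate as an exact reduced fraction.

T1 translate by (-2, 0, 6): (-2, 1, 5) → (-4, 1, 11)
T2 shear: x ← x + 2·z: (-4, 1, 11) → (18, 1, 11)
T3 reflect across x = 0: (18, 1, 11) → (-18, 1, 11)

T(p) = (-18, 1, 11)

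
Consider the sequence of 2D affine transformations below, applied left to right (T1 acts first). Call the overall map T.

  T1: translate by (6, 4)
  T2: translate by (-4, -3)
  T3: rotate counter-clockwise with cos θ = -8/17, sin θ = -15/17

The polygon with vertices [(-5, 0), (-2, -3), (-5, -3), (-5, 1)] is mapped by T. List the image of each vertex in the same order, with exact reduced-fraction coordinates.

T1 translate by (6, 4): (-5, 0) → (1, 4); (-2, -3) → (4, 1); (-5, -3) → (1, 1); (-5, 1) → (1, 5)
T2 translate by (-4, -3): (1, 4) → (-3, 1); (4, 1) → (0, -2); (1, 1) → (-3, -2); (1, 5) → (-3, 2)
T3 rotate counter-clockwise with cos θ = -8/17, sin θ = -15/17: (-3, 1) → (39/17, 37/17); (0, -2) → (-30/17, 16/17); (-3, -2) → (-6/17, 61/17); (-3, 2) → (54/17, 29/17)

image vertices: (39/17, 37/17), (-30/17, 16/17), (-6/17, 61/17), (54/17, 29/17)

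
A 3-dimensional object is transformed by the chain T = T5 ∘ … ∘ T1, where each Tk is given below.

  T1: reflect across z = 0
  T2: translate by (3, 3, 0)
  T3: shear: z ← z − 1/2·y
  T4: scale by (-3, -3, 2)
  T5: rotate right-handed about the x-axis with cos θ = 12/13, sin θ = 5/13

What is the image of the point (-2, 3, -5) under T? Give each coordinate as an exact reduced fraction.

T1 reflect across z = 0: (-2, 3, -5) → (-2, 3, 5)
T2 translate by (3, 3, 0): (-2, 3, 5) → (1, 6, 5)
T3 shear: z ← z − 1/2·y: (1, 6, 5) → (1, 6, 2)
T4 scale by (-3, -3, 2): (1, 6, 2) → (-3, -18, 4)
T5 rotate right-handed about the x-axis with cos θ = 12/13, sin θ = 5/13: (-3, -18, 4) → (-3, -236/13, -42/13)

T(p) = (-3, -236/13, -42/13)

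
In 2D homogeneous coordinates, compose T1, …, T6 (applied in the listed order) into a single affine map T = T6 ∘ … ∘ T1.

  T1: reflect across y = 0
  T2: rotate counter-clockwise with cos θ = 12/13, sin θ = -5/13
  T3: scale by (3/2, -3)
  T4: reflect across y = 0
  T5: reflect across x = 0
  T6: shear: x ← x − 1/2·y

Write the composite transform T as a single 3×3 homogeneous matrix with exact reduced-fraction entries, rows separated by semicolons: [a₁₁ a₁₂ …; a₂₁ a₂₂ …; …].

T = [-21/26 51/26 0; -15/13 -36/13 0; 0 0 1]

T1 = [1 0 0; 0 -1 0; 0 0 1]
T2·T1 = [12/13 -5/13 0; -5/13 -12/13 0; 0 0 1]
T3·…·T1 = [18/13 -15/26 0; 15/13 36/13 0; 0 0 1]
T4·…·T1 = [18/13 -15/26 0; -15/13 -36/13 0; 0 0 1]
T5·…·T1 = [-18/13 15/26 0; -15/13 -36/13 0; 0 0 1]
T6·…·T1 = [-21/26 51/26 0; -15/13 -36/13 0; 0 0 1]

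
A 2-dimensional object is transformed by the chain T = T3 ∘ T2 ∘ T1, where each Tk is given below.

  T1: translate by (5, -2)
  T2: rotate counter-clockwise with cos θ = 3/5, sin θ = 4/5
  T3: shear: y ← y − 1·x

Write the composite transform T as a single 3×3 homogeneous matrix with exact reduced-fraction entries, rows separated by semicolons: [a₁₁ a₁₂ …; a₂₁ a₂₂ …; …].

T = [3/5 -4/5 23/5; 1/5 7/5 -9/5; 0 0 1]

T1 = [1 0 5; 0 1 -2; 0 0 1]
T2·T1 = [3/5 -4/5 23/5; 4/5 3/5 14/5; 0 0 1]
T3·…·T1 = [3/5 -4/5 23/5; 1/5 7/5 -9/5; 0 0 1]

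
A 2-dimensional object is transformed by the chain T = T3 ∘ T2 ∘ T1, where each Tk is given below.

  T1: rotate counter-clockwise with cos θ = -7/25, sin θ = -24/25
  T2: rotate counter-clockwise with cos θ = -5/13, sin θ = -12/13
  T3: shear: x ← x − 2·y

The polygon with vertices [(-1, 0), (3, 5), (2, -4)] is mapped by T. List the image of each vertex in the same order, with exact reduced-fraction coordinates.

T1 rotate counter-clockwise with cos θ = -7/25, sin θ = -24/25: (-1, 0) → (7/25, 24/25); (3, 5) → (99/25, -107/25); (2, -4) → (-22/5, -4/5)
T2 rotate counter-clockwise with cos θ = -5/13, sin θ = -12/13: (7/25, 24/25) → (253/325, -204/325); (99/25, -107/25) → (-1779/325, -653/325); (-22/5, -4/5) → (62/65, 284/65)
T3 shear: x ← x − 2·y: (253/325, -204/325) → (661/325, -204/325); (-1779/325, -653/325) → (-473/325, -653/325); (62/65, 284/65) → (-506/65, 284/65)

image vertices: (661/325, -204/325), (-473/325, -653/325), (-506/65, 284/65)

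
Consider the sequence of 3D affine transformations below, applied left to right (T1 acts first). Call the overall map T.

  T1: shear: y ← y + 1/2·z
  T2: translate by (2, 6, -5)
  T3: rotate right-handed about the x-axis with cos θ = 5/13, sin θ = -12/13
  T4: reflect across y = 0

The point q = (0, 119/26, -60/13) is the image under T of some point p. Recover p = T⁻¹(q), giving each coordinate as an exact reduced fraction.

p = (-2, -3, -1)

T1 = [1 0 0 0; 0 1 1/2 0; 0 0 1 0; 0 0 0 1]
T2·T1 = [1 0 0 2; 0 1 1/2 6; 0 0 1 -5; 0 0 0 1]
T3·…·T1 = [1 0 0 2; 0 5/13 29/26 -30/13; 0 -12/13 -1/13 -97/13; 0 0 0 1]
T4·…·T1 = [1 0 0 2; 0 -5/13 -29/26 30/13; 0 -12/13 -1/13 -97/13; 0 0 0 1]
det M = -1; M⁻¹ = [1 0 0 -2; 0 1/13 -29/26 -17/2; 0 -12/13 5/13 5; 0 0 0 1]
M⁻¹ · (0, 119/26, -60/13)ᵀ = (-2, -3, -1)ᵀ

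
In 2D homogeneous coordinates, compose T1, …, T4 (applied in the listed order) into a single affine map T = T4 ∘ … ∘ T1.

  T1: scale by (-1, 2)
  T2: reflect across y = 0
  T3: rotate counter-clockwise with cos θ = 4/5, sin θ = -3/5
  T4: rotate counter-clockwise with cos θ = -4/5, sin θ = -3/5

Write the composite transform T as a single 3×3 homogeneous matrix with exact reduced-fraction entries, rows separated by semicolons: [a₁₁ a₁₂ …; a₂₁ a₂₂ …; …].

T = [1 0 0; 0 2 0; 0 0 1]

T1 = [-1 0 0; 0 2 0; 0 0 1]
T2·T1 = [-1 0 0; 0 -2 0; 0 0 1]
T3·…·T1 = [-4/5 -6/5 0; 3/5 -8/5 0; 0 0 1]
T4·…·T1 = [1 0 0; 0 2 0; 0 0 1]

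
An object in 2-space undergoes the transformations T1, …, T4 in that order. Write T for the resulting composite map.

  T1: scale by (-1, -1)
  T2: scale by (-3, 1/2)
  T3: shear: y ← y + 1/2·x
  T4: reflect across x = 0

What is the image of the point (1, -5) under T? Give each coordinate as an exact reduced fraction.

T(p) = (-3, 4)

T1 scale by (-1, -1): (1, -5) → (-1, 5)
T2 scale by (-3, 1/2): (-1, 5) → (3, 5/2)
T3 shear: y ← y + 1/2·x: (3, 5/2) → (3, 4)
T4 reflect across x = 0: (3, 4) → (-3, 4)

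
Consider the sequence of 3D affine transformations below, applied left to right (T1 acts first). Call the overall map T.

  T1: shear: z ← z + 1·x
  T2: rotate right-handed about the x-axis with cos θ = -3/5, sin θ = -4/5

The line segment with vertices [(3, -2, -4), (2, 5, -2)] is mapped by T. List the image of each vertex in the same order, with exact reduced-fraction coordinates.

image vertices: (3, 2/5, 11/5), (2, -3, -4)

T1 shear: z ← z + 1·x: (3, -2, -4) → (3, -2, -1); (2, 5, -2) → (2, 5, 0)
T2 rotate right-handed about the x-axis with cos θ = -3/5, sin θ = -4/5: (3, -2, -1) → (3, 2/5, 11/5); (2, 5, 0) → (2, -3, -4)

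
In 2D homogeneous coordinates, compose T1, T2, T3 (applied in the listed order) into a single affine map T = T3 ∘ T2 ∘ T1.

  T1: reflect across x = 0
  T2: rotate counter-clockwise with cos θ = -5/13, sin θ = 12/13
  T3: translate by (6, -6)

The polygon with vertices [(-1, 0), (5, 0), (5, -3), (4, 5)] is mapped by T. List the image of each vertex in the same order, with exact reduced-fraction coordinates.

T1 reflect across x = 0: (-1, 0) → (1, 0); (5, 0) → (-5, 0); (5, -3) → (-5, -3); (4, 5) → (-4, 5)
T2 rotate counter-clockwise with cos θ = -5/13, sin θ = 12/13: (1, 0) → (-5/13, 12/13); (-5, 0) → (25/13, -60/13); (-5, -3) → (61/13, -45/13); (-4, 5) → (-40/13, -73/13)
T3 translate by (6, -6): (-5/13, 12/13) → (73/13, -66/13); (25/13, -60/13) → (103/13, -138/13); (61/13, -45/13) → (139/13, -123/13); (-40/13, -73/13) → (38/13, -151/13)

image vertices: (73/13, -66/13), (103/13, -138/13), (139/13, -123/13), (38/13, -151/13)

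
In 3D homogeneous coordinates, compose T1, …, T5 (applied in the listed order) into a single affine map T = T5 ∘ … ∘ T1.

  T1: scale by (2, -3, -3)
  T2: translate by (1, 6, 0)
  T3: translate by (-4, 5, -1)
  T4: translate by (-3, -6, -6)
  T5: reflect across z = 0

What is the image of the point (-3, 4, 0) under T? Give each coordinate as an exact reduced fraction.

T(p) = (-12, -7, 7)

T1 scale by (2, -3, -3): (-3, 4, 0) → (-6, -12, 0)
T2 translate by (1, 6, 0): (-6, -12, 0) → (-5, -6, 0)
T3 translate by (-4, 5, -1): (-5, -6, 0) → (-9, -1, -1)
T4 translate by (-3, -6, -6): (-9, -1, -1) → (-12, -7, -7)
T5 reflect across z = 0: (-12, -7, -7) → (-12, -7, 7)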